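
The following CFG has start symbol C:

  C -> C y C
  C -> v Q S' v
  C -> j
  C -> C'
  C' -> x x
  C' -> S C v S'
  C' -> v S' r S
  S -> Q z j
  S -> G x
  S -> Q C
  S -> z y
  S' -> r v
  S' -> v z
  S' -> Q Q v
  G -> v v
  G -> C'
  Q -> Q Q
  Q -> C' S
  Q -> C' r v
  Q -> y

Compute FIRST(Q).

From Q -> Q Q: add FIRST(Q) = { v, x, y, z }.
From Q -> C' S: add FIRST(C') = { v, x, y, z }.
From Q -> C' r v: add FIRST(C') = { v, x, y, z }.
Q -> y contributes {y}.
Union: FIRST(Q) = { v, x, y, z }.

{ v, x, y, z }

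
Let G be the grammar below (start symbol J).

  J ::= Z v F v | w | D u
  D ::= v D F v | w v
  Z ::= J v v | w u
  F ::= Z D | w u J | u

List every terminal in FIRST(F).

From F ::= Z D: add FIRST(Z) = { v, w }.
F ::= w u J contributes {w}.
F ::= u contributes {u}.
Union: FIRST(F) = { u, v, w }.

{ u, v, w }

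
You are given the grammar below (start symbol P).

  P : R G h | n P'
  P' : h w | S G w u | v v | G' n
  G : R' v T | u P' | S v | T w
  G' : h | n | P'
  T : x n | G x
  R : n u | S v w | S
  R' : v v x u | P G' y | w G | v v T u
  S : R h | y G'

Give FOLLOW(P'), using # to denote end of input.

{ #, h, n, u, v, w, x, y }

In P : n P': P' is at the end, add FOLLOW(P) = { #, h, n, v, y }.
In G : u P': P' is at the end, add FOLLOW(G) = { h, v, w, x }.
In G' : P': P' is at the end, add FOLLOW(G') = { h, n, u, v, w, x, y }.
Union: FOLLOW(P') = { #, h, n, u, v, w, x, y }.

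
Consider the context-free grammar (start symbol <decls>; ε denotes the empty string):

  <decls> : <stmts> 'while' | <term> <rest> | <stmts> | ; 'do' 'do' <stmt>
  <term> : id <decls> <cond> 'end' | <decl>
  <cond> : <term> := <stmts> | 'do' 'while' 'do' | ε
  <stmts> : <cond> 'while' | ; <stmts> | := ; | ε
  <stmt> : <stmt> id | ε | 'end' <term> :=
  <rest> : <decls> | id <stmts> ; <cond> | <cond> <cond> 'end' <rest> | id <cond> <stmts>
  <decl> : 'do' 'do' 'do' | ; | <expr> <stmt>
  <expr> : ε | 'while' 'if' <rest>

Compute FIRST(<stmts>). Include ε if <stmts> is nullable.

{ 'do', 'end', 'while', :=, ;, id, ε }

From <stmts> : <cond> 'while': <cond> nullable, take FIRST(<cond>) ∪ {'while'} = { 'do', 'end', 'while', :=, ;, id }.
<stmts> : ; <stmts> contributes {;}.
<stmts> : := ; contributes {:=}.
<stmts> : ε contributes ε.
Union: FIRST(<stmts>) = { 'do', 'end', 'while', :=, ;, id, ε }.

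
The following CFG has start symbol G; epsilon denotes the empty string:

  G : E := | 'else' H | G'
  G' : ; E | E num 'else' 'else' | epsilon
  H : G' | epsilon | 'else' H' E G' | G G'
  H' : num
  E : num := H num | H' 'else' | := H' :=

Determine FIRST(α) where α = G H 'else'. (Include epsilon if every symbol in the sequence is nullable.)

{ 'else', :=, ;, num }

Add FIRST(G)\{epsilon} = { 'else', :=, ;, num }; G is nullable, continue.
Add FIRST(H)\{epsilon} = { 'else', :=, ;, num }; H is nullable, continue.
'else' is a terminal; add {'else'} and stop.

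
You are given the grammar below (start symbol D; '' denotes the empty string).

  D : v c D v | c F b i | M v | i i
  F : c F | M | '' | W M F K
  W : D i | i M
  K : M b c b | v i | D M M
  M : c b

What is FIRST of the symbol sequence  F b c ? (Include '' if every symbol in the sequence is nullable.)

{ b, c, i, v }

Add FIRST(F)\{''} = { c, i, v }; F is nullable, continue.
b is a terminal; add {b} and stop.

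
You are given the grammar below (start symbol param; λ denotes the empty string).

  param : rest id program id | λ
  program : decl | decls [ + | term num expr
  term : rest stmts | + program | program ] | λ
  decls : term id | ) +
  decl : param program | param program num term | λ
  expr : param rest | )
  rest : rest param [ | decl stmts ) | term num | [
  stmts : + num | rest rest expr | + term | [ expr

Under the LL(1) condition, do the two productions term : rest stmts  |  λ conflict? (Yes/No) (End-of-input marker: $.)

Yes

FIRST(rest stmts) = { ), +, [, ], id, num } and FIRST(λ) = { λ }.
The second alternative is nullable and FOLLOW(term) = { ), +, [, ], id, num } shares ) with FIRST of the first — conflict.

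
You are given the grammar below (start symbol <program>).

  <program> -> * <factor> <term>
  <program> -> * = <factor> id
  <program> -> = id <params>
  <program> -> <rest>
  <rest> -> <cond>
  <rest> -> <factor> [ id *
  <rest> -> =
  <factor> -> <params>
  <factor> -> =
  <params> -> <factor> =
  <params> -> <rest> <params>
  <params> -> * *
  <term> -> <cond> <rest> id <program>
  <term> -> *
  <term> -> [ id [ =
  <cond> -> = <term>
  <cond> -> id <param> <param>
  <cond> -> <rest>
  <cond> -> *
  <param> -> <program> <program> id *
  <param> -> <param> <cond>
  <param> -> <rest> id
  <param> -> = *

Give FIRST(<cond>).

{ *, =, id }

<cond> -> = <term> contributes {=}.
<cond> -> id <param> <param> contributes {id}.
From <cond> -> <rest>: add FIRST(<rest>) = { *, =, id }.
<cond> -> * contributes {*}.
Union: FIRST(<cond>) = { *, =, id }.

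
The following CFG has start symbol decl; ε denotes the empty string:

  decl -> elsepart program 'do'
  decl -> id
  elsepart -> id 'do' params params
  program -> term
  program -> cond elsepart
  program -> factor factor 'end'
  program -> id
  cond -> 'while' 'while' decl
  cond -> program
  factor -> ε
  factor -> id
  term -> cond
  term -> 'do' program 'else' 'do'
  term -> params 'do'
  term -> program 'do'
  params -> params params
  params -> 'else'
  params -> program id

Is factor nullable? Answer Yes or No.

Yes

factor has an ε-production, so factor ⇒ ε.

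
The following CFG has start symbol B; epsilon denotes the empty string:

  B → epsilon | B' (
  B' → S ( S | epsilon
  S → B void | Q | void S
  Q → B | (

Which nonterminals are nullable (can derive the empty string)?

Directly nullable (have an epsilon-production): B, B'.
S → Q with every symbol nullable, so S is nullable.
Q → B with every symbol nullable, so Q is nullable.

{ B, B', Q, S }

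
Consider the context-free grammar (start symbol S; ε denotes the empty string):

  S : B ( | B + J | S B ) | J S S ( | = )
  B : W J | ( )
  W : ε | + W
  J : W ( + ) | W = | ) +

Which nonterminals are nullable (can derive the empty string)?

{ W }

Directly nullable (have an ε-production): W.
No other nonterminal has a production whose RHS symbols are all nullable.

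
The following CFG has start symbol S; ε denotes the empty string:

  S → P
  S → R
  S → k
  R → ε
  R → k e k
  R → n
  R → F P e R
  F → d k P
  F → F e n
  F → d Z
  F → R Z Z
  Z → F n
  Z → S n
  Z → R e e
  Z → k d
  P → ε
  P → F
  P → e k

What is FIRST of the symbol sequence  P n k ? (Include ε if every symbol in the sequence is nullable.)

{ d, e, k, n }

Add FIRST(P)\{ε} = { d, e, k, n }; P is nullable, continue.
n is a terminal; add {n} and stop.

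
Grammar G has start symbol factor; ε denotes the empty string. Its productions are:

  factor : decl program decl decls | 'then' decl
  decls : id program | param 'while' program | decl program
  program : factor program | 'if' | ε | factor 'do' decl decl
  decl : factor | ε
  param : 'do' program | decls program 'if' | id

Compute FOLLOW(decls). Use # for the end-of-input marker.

{ #, 'do', 'if', 'then', 'while', id }

In factor : decl program decl decls: decls is at the end, add FOLLOW(factor) = { #, 'do', 'if', 'then', 'while', id }.
In param : decls program 'if': add FIRST(program 'if') = { 'do', 'if', 'then', id }.
Union: FOLLOW(decls) = { #, 'do', 'if', 'then', 'while', id }.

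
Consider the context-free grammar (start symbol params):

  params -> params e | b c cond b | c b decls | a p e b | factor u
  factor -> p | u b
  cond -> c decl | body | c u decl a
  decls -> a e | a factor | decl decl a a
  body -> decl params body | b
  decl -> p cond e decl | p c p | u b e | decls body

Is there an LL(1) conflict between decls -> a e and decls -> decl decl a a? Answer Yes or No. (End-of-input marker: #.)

Yes

FIRST(a e) = { a } and FIRST(decl decl a a) = { a, p, u }.
Both contain a, so the two alternatives are not disjoint — LL(1) conflict.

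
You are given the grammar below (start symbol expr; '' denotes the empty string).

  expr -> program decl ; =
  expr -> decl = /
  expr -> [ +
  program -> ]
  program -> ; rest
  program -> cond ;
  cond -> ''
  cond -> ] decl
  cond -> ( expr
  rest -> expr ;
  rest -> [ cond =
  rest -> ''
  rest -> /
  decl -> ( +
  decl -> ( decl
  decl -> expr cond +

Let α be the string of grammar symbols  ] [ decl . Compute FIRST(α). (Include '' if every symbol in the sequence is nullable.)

{ ] }

] is a terminal; add {]} and stop.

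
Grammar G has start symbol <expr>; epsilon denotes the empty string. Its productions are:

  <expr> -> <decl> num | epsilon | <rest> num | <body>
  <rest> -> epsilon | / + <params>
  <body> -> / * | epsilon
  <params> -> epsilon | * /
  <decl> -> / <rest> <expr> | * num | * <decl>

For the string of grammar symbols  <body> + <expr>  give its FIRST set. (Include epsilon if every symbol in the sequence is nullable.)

{ +, / }

Add FIRST(<body>)\{epsilon} = { / }; <body> is nullable, continue.
+ is a terminal; add {+} and stop.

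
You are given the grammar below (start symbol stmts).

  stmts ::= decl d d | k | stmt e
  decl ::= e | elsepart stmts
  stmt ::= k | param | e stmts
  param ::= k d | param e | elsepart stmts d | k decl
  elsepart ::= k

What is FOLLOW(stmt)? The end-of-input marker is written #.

{ e }

In stmts ::= stmt e: add FIRST(e) = { e }.
Union: FOLLOW(stmt) = { e }.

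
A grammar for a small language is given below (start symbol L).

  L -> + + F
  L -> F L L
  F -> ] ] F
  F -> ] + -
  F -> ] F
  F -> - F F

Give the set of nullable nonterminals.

No nonterminal has an empty production or an RHS whose symbols are all nullable.

{ } (none)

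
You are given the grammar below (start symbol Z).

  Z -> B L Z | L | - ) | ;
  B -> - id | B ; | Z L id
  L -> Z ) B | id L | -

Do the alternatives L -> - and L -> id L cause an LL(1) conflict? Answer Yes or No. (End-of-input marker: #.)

FIRST(-) = { - } and FIRST(id L) = { id }.
The FIRST sets are disjoint and neither alternative is nullable — no conflict.

No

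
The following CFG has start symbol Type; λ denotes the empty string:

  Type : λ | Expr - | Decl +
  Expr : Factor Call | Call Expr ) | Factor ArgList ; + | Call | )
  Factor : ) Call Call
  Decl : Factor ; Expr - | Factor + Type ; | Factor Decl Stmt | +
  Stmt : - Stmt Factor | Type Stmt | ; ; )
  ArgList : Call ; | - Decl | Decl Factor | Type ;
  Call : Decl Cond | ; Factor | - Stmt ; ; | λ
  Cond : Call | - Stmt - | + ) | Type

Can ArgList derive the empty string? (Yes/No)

No

Nullable nonterminals: Call, Cond, Expr, Type.
No production of ArgList has an RHS whose symbols are all nullable, so ArgList is not nullable.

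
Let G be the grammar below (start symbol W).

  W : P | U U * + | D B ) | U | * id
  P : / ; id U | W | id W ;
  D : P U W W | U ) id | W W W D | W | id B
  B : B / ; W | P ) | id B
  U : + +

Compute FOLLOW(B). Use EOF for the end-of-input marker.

{ ), *, +, /, id }

In W : D B ): add FIRST()) = { ) }.
In D : id B: B is at the end, add FOLLOW(D) = { *, +, /, id }.
In B : B / ; W: add FIRST(/ ; W) = { / }.
In B : id B: B is at the end, add FOLLOW(B) = { ), *, +, /, id }.
Union: FOLLOW(B) = { ), *, +, /, id }.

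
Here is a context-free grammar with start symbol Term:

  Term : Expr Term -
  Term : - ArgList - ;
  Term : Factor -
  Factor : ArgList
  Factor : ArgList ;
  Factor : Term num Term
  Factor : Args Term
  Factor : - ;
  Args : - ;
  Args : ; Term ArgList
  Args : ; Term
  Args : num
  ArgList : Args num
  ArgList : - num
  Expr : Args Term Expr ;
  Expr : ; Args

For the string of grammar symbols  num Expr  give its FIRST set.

num is a terminal; add {num} and stop.

{ num }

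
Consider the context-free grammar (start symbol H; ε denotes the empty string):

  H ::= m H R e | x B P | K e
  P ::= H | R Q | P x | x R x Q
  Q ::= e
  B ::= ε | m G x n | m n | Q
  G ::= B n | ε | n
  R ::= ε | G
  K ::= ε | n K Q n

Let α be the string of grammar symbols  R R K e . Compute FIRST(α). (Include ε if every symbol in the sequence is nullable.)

{ e, m, n }

Add FIRST(R)\{ε} = { e, m, n }; R is nullable, continue.
Add FIRST(R)\{ε} = { e, m, n }; R is nullable, continue.
Add FIRST(K)\{ε} = { n }; K is nullable, continue.
e is a terminal; add {e} and stop.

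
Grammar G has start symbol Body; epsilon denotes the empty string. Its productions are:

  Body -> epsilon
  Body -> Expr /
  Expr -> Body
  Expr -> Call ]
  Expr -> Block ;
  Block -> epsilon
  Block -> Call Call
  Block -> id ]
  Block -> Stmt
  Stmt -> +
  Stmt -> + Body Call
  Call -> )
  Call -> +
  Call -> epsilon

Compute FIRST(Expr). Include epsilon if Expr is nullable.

From Expr -> Body: add FIRST(Body) = { ), +, /, ;, ], id, epsilon } (including epsilon since Body is nullable).
From Expr -> Call ]: Call nullable, take FIRST(Call) ∪ {]} = { ), +, ] }.
From Expr -> Block ;: Block nullable, take FIRST(Block) ∪ {;} = { ), +, ;, id }.
Union: FIRST(Expr) = { ), +, /, ;, ], id, epsilon }.

{ ), +, /, ;, ], id, epsilon }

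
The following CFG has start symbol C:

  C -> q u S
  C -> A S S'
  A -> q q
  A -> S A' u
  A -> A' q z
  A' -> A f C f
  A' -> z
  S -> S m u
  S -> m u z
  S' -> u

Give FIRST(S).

From S -> S m u: add FIRST(S) = { m }.
S -> m u z contributes {m}.
Union: FIRST(S) = { m }.

{ m }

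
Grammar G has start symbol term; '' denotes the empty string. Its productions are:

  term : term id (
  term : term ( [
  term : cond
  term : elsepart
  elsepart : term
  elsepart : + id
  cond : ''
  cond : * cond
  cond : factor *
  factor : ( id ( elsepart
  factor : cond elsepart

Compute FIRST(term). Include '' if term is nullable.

{ (, *, +, id, '' }

From term : term id (: term nullable, take FIRST(term) ∪ {id} = { (, *, +, id }.
From term : term ( [: term nullable, take FIRST(term) ∪ {(} = { (, *, +, id }.
From term : cond: add FIRST(cond) = { (, *, +, id, '' } (including '' since cond is nullable).
From term : elsepart: add FIRST(elsepart) = { (, *, +, id, '' } (including '' since elsepart is nullable).
Union: FIRST(term) = { (, *, +, id, '' }.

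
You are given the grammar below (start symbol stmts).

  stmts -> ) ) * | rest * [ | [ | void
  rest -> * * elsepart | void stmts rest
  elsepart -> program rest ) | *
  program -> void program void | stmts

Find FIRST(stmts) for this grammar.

stmts -> ) ) * contributes {)}.
From stmts -> rest * [: add FIRST(rest) = { *, void }.
stmts -> [ contributes {[}.
stmts -> void contributes {void}.
Union: FIRST(stmts) = { ), *, [, void }.

{ ), *, [, void }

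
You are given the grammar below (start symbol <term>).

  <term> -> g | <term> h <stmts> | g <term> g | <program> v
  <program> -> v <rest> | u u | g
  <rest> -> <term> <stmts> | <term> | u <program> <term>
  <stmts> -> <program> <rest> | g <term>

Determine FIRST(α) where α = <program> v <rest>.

Add FIRST(<program>) = { g, u, v }; <program> is not nullable, stop.

{ g, u, v }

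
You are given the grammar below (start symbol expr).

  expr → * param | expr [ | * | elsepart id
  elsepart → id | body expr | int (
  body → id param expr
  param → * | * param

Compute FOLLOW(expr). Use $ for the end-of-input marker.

expr is the start symbol, so $ ∈ FOLLOW(expr).
In expr → expr [: add FIRST([) = { [ }.
In elsepart → body expr: expr is at the end, add FOLLOW(elsepart) = { id }.
In body → id param expr: expr is at the end, add FOLLOW(body) = { *, id, int }.
Union: FOLLOW(expr) = { $, *, [, id, int }.

{ $, *, [, id, int }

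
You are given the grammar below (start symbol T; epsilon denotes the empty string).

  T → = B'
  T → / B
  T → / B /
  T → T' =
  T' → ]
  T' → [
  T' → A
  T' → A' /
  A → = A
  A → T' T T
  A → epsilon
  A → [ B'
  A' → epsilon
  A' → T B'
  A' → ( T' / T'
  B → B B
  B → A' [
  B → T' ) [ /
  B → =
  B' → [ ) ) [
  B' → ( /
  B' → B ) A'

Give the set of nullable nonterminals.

Directly nullable (have an epsilon-production): A, A'.
T' → A with every symbol nullable, so T' is nullable.
No other nonterminal has a production whose RHS symbols are all nullable.

{ A, A', T' }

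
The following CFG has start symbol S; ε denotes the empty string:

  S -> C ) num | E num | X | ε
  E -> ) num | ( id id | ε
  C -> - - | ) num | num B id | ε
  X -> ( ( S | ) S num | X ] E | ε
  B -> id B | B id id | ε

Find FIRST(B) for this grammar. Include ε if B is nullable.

B -> id B contributes {id}.
From B -> B id id: B nullable, take FIRST(B) ∪ {id} = { id }.
B -> ε contributes ε.
Union: FIRST(B) = { id, ε }.

{ id, ε }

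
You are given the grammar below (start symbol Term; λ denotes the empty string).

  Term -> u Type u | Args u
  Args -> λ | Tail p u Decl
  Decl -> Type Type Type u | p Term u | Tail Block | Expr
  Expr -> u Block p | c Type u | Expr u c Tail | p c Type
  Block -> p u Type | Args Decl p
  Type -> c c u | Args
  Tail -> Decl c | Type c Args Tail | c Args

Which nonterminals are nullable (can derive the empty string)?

Directly nullable (have an λ-production): Args.
Type -> Args with every symbol nullable, so Type is nullable.
No other nonterminal has a production whose RHS symbols are all nullable.

{ Args, Type }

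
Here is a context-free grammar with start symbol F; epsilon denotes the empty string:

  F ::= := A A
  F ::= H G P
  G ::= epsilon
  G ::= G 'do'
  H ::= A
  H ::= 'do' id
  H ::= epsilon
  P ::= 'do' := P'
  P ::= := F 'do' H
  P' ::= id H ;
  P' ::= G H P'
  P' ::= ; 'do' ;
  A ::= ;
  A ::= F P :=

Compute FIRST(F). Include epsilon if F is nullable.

{ 'do', :=, ; }

F ::= := A A contributes {:=}.
From F ::= H G P: H, G nullable, take FIRST(H) ∪ FIRST(G) ∪ FIRST(P) = { 'do', :=, ; }.
Union: FIRST(F) = { 'do', :=, ; }.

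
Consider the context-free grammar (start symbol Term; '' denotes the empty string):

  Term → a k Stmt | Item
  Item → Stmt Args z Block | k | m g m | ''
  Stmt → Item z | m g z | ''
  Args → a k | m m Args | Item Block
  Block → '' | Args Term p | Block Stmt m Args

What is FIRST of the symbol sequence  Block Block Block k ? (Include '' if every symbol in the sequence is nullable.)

{ a, k, m, p, z }

Add FIRST(Block)\{''} = { a, k, m, p, z }; Block is nullable, continue.
Add FIRST(Block)\{''} = { a, k, m, p, z }; Block is nullable, continue.
Add FIRST(Block)\{''} = { a, k, m, p, z }; Block is nullable, continue.
k is a terminal; add {k} and stop.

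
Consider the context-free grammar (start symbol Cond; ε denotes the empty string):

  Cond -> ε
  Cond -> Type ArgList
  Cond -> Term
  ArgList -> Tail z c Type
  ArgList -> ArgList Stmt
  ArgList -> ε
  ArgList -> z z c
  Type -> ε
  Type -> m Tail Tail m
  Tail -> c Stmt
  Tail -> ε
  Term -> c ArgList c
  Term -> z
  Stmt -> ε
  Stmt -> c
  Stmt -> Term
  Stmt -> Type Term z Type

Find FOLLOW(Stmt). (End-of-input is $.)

In ArgList -> ArgList Stmt: Stmt is at the end, add FOLLOW(ArgList) = { $, c, m, z }.
In Tail -> c Stmt: Stmt is at the end, add FOLLOW(Tail) = { c, m, z }.
Union: FOLLOW(Stmt) = { $, c, m, z }.

{ $, c, m, z }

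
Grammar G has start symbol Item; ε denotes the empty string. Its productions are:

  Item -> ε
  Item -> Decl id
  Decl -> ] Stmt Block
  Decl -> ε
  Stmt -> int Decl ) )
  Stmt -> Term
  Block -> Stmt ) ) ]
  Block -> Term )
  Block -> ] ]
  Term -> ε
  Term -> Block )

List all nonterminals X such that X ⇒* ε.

Directly nullable (have an ε-production): Item, Decl, Term.
Stmt -> Term with every symbol nullable, so Stmt is nullable.
No other nonterminal has a production whose RHS symbols are all nullable.

{ Decl, Item, Stmt, Term }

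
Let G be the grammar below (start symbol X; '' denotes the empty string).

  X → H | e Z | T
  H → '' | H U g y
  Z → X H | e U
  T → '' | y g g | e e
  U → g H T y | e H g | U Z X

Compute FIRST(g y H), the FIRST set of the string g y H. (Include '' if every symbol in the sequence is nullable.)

{ g }

g is a terminal; add {g} and stop.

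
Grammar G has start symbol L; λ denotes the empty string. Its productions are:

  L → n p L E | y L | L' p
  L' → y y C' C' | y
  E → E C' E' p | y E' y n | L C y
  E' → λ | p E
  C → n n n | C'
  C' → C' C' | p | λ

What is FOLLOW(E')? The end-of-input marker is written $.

{ p, y }

In E → E C' E' p: add FIRST(p) = { p }.
In E → y E' y n: add FIRST(y n) = { y }.
Union: FOLLOW(E') = { p, y }.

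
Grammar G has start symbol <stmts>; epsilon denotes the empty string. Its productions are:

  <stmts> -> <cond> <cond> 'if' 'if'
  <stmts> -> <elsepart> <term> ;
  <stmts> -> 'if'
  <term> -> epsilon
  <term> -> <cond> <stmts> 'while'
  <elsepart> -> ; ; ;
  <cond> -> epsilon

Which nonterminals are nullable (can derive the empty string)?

{ <cond>, <term> }

Directly nullable (have an epsilon-production): <term>, <cond>.
No other nonterminal has a production whose RHS symbols are all nullable.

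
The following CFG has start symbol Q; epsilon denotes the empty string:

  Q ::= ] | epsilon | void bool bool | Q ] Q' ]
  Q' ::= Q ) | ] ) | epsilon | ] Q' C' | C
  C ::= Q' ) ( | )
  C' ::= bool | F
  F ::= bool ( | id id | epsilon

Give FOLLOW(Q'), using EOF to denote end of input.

{ ), ], bool, id }

In Q ::= Q ] Q' ]: add FIRST(]) = { ] }.
In Q' ::= ] Q' C': add FIRST(C')\{epsilon} = { bool, id }.
  Since C' is nullable, also add FOLLOW(Q') = { ), ], bool, id }.
In C ::= Q' ) (: add FIRST() () = { ) }.
Union: FOLLOW(Q') = { ), ], bool, id }.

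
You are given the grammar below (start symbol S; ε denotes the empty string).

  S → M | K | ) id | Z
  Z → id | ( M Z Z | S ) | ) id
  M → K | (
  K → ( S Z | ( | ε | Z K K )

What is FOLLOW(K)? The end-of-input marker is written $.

{ $, (, ), id }

In S → K: K is at the end, add FOLLOW(S) = { $, (, ), id }.
In M → K: K is at the end, add FOLLOW(M) = { $, (, ), id }.
In K → Z K K ): add FIRST(K )) = { (, ), id }.
In K → Z K K ): add FIRST()) = { ) }.
Union: FOLLOW(K) = { $, (, ), id }.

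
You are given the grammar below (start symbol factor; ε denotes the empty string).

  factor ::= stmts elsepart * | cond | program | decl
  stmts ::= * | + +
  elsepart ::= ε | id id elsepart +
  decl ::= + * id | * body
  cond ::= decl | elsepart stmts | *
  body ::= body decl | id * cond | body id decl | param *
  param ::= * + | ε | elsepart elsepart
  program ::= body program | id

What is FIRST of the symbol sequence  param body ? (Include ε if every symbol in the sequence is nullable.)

Add FIRST(param)\{ε} = { *, id }; param is nullable, continue.
Add FIRST(body) = { *, id }; body is not nullable, stop.

{ *, id }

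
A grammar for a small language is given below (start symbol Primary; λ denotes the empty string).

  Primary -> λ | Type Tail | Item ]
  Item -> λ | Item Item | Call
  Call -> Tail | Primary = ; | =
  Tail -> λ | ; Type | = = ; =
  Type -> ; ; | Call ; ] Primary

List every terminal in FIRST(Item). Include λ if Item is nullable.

{ ;, =, ], λ }

Item -> λ contributes λ.
From Item -> Item Item: Item, Item nullable, take FIRST(Item) ∪ FIRST(Item) = { ;, =, ] }; also λ since the whole RHS is nullable.
From Item -> Call: add FIRST(Call) = { ;, =, ], λ } (including λ since Call is nullable).
Union: FIRST(Item) = { ;, =, ], λ }.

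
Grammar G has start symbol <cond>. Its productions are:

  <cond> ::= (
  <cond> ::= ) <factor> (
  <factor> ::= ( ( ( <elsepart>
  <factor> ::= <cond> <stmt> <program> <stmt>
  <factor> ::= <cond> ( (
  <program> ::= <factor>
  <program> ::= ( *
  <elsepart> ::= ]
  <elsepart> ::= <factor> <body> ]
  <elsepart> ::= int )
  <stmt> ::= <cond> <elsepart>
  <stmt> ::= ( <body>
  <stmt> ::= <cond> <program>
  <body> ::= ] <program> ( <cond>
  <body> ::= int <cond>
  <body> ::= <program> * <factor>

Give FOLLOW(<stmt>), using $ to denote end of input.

In <factor> ::= <cond> <stmt> <program> <stmt>: add FIRST(<program> <stmt>) = { (, ) }.
In <factor> ::= <cond> <stmt> <program> <stmt>: <stmt> is at the end, add FOLLOW(<factor>) = { (, ), *, ], int }.
Union: FOLLOW(<stmt>) = { (, ), *, ], int }.

{ (, ), *, ], int }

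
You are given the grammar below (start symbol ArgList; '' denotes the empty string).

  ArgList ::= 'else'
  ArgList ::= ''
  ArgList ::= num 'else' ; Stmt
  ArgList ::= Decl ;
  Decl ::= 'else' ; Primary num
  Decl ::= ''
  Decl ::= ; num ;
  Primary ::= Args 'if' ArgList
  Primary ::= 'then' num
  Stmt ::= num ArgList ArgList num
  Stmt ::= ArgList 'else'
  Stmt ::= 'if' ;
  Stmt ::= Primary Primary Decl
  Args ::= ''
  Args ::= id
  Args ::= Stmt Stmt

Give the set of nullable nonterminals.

Directly nullable (have an ''-production): ArgList, Decl, Args.
No other nonterminal has a production whose RHS symbols are all nullable.

{ ArgList, Args, Decl }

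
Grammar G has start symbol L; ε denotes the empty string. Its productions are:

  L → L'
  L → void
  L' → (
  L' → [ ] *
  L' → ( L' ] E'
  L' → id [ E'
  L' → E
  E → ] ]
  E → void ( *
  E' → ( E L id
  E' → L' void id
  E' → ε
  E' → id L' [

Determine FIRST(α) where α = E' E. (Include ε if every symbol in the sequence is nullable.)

{ (, [, ], id, void }

Add FIRST(E')\{ε} = { (, [, ], id, void }; E' is nullable, continue.
Add FIRST(E) = { ], void }; E is not nullable, stop.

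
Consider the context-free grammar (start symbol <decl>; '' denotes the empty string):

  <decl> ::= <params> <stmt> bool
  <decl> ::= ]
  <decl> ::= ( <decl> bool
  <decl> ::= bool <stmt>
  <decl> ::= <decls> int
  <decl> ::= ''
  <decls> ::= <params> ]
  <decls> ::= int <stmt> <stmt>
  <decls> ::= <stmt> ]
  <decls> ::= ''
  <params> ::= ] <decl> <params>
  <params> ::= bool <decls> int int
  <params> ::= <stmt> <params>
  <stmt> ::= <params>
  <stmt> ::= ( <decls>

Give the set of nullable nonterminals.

Directly nullable (have an ''-production): <decl>, <decls>.
No other nonterminal has a production whose RHS symbols are all nullable.

{ <decl>, <decls> }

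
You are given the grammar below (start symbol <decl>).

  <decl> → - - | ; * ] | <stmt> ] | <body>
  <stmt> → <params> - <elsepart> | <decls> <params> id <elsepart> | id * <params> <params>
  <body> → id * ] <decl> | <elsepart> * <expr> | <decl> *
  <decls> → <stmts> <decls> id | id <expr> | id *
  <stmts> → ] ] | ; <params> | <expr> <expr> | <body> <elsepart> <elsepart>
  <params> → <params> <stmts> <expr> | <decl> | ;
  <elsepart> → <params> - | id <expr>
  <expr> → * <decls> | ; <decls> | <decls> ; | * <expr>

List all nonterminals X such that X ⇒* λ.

{ } (none)

No nonterminal has an empty production or an RHS whose symbols are all nullable.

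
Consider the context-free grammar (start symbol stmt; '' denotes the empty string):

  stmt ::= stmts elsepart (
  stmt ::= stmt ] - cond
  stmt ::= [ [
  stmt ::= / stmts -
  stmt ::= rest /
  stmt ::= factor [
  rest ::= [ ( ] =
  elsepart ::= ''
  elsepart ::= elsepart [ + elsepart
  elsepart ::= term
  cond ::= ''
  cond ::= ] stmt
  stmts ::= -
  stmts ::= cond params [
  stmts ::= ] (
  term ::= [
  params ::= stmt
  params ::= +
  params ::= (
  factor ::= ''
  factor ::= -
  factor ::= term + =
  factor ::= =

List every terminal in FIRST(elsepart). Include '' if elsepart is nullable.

{ [, '' }

elsepart ::= '' contributes ''.
From elsepart ::= elsepart [ + elsepart: elsepart nullable, take FIRST(elsepart) ∪ {[} = { [ }.
From elsepart ::= term: add FIRST(term) = { [ }.
Union: FIRST(elsepart) = { [, '' }.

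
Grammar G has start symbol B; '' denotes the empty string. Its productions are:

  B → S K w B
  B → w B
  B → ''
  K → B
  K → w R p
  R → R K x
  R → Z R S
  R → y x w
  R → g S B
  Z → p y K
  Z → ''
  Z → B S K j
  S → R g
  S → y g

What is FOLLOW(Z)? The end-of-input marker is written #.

{ g, p, w, y }

In R → Z R S: add FIRST(R S) = { g, p, w, y }.
Union: FOLLOW(Z) = { g, p, w, y }.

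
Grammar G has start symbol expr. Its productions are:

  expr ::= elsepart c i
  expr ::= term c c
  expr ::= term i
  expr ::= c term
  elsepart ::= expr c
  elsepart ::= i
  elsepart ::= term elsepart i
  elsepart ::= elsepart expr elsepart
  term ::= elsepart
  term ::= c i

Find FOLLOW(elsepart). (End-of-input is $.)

{ $, c, i }

In expr ::= elsepart c i: add FIRST(c i) = { c }.
In elsepart ::= term elsepart i: add FIRST(i) = { i }.
In elsepart ::= elsepart expr elsepart: add FIRST(expr elsepart) = { c, i }.
In elsepart ::= elsepart expr elsepart: elsepart is at the end, add FOLLOW(elsepart) = { $, c, i }.
In term ::= elsepart: elsepart is at the end, add FOLLOW(term) = { $, c, i }.
Union: FOLLOW(elsepart) = { $, c, i }.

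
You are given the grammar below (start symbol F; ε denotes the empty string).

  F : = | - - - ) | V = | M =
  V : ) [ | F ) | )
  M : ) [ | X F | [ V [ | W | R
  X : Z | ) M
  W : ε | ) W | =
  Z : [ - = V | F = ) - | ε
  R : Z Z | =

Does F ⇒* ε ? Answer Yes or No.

No

Nullable nonterminals: M, R, W, X, Z.
No production of F has an RHS whose symbols are all nullable, so F is not nullable.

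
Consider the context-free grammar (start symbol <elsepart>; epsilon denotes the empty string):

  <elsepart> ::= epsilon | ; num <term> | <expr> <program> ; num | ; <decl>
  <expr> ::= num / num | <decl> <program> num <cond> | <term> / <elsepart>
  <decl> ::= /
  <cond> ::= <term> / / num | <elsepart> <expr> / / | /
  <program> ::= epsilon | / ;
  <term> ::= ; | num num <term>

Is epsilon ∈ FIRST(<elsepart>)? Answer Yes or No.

Yes

<elsepart> has an epsilon-production, so <elsepart> ⇒ epsilon.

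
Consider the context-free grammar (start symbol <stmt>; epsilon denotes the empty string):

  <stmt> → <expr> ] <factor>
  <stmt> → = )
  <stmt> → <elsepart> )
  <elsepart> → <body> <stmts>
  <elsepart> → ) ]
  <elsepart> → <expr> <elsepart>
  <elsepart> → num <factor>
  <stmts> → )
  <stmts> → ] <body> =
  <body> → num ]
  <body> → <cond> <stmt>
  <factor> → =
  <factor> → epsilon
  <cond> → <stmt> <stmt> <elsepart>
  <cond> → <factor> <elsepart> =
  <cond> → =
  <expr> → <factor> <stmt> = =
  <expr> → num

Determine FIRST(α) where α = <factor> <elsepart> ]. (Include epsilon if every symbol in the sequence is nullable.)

Add FIRST(<factor>)\{epsilon} = { = }; <factor> is nullable, continue.
Add FIRST(<elsepart>) = { ), =, num }; <elsepart> is not nullable, stop.

{ ), =, num }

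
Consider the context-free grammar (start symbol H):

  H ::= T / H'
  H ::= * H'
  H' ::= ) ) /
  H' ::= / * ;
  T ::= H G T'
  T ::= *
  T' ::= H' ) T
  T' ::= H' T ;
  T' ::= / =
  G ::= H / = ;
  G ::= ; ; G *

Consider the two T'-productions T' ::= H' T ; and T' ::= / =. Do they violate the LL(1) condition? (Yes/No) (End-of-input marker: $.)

Yes

FIRST(H' T ;) = { ), / } and FIRST(/ =) = { / }.
Both contain /, so the two alternatives are not disjoint — LL(1) conflict.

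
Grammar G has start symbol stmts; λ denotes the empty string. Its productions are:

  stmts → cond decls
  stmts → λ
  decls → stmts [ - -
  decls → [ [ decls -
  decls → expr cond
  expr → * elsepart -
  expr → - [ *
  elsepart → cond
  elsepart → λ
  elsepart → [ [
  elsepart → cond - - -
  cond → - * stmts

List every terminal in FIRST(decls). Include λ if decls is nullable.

From decls → stmts [ - -: stmts nullable, take FIRST(stmts) ∪ {[} = { -, [ }.
decls → [ [ decls - contributes {[}.
From decls → expr cond: add FIRST(expr) = { *, - }.
Union: FIRST(decls) = { *, -, [ }.

{ *, -, [ }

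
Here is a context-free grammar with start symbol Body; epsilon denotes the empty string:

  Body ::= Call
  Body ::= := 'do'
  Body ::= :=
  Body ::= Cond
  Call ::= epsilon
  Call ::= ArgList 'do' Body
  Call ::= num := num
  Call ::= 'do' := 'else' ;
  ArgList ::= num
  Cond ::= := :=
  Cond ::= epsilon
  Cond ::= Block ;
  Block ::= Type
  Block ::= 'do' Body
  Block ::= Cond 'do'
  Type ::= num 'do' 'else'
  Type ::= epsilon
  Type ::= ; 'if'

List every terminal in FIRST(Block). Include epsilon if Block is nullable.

{ 'do', :=, ;, num, epsilon }

From Block ::= Type: add FIRST(Type) = { ;, num, epsilon } (including epsilon since Type is nullable).
Block ::= 'do' Body contributes {'do'}.
From Block ::= Cond 'do': Cond nullable, take FIRST(Cond) ∪ {'do'} = { 'do', :=, ;, num }.
Union: FIRST(Block) = { 'do', :=, ;, num, epsilon }.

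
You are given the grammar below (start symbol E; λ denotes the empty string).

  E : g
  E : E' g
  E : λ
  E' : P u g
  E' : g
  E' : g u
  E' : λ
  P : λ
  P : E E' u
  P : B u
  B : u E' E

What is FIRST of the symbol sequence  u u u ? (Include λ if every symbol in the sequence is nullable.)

u is a terminal; add {u} and stop.

{ u }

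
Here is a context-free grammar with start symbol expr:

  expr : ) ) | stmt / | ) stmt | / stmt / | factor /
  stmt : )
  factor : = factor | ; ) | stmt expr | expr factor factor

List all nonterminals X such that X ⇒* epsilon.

{ } (none)

No nonterminal has an empty production or an RHS whose symbols are all nullable.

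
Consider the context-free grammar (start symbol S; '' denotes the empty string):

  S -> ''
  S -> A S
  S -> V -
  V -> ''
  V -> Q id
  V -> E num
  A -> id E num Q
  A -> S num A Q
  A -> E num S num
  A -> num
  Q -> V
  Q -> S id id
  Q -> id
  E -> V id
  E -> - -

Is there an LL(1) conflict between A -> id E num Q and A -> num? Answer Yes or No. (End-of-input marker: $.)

FIRST(id E num Q) = { id } and FIRST(num) = { num }.
The FIRST sets are disjoint and neither alternative is nullable — no conflict.

No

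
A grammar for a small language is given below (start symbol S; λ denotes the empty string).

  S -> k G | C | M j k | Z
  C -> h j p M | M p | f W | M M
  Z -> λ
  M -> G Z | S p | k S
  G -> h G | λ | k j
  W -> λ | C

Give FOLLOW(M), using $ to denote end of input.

In S -> M j k: add FIRST(j k) = { j }.
In C -> h j p M: M is at the end, add FOLLOW(C) = { $, f, h, j, k, p }.
In C -> M p: add FIRST(p) = { p }.
In C -> M M: add FIRST(M)\{λ} = { f, h, j, k, p }.
  Since M is nullable, also add FOLLOW(C) = { $, f, h, j, k, p }.
In C -> M M: M is at the end, add FOLLOW(C) = { $, f, h, j, k, p }.
Union: FOLLOW(M) = { $, f, h, j, k, p }.

{ $, f, h, j, k, p }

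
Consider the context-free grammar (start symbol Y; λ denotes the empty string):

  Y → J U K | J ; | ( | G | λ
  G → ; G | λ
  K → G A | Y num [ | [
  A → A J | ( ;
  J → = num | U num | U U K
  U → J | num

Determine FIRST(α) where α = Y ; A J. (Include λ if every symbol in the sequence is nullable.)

Add FIRST(Y)\{λ} = { (, ;, =, num }; Y is nullable, continue.
; is a terminal; add {;} and stop.

{ (, ;, =, num }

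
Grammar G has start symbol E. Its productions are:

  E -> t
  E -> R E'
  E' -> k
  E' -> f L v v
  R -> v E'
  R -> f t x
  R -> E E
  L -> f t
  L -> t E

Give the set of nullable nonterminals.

No nonterminal has an empty production or an RHS whose symbols are all nullable.

{ } (none)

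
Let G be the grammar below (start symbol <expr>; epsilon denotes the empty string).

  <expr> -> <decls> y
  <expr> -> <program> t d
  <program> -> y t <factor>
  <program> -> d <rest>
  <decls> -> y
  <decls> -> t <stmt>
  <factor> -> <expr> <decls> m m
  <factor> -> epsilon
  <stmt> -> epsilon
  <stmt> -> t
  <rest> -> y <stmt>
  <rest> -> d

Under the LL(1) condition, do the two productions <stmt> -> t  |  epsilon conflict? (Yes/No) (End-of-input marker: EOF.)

FIRST(t) = { t } and FIRST(epsilon) = { epsilon }.
The second alternative is nullable and FOLLOW(<stmt>) = { m, t, y } shares t with FIRST of the first — conflict.

Yes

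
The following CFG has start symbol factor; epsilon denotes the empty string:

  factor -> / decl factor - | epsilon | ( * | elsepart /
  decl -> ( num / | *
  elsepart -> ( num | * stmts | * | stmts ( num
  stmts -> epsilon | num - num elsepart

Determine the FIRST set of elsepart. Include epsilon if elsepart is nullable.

elsepart -> ( num contributes {(}.
elsepart -> * stmts contributes {*}.
elsepart -> * contributes {*}.
From elsepart -> stmts ( num: stmts nullable, take FIRST(stmts) ∪ {(} = { (, num }.
Union: FIRST(elsepart) = { (, *, num }.

{ (, *, num }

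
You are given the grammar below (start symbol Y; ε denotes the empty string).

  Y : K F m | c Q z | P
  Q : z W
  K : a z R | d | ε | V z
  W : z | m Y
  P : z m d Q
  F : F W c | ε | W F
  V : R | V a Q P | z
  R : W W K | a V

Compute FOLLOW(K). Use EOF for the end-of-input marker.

{ a, m, z }

In Y : K F m: add FIRST(F m) = { m, z }.
In R : W W K: K is at the end, add FOLLOW(R) = { a, m, z }.
Union: FOLLOW(K) = { a, m, z }.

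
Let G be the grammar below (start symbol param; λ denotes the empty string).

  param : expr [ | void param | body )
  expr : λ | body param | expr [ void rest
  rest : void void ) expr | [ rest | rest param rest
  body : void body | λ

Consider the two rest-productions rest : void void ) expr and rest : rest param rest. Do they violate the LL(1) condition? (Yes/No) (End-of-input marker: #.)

FIRST(void void ) expr) = { void } and FIRST(rest param rest) = { [, void }.
Both contain void, so the two alternatives are not disjoint — LL(1) conflict.

Yes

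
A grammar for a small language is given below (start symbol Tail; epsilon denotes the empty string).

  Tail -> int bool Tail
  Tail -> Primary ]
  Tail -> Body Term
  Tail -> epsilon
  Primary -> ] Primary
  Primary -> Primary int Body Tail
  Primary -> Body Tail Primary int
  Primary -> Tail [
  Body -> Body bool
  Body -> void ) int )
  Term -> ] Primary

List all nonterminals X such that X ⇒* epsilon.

Directly nullable (have an epsilon-production): Tail.
No other nonterminal has a production whose RHS symbols are all nullable.

{ Tail }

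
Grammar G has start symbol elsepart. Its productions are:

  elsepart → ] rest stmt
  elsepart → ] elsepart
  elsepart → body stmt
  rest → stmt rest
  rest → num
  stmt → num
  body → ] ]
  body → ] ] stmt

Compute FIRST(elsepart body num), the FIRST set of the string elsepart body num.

Add FIRST(elsepart) = { ] }; elsepart is not nullable, stop.

{ ] }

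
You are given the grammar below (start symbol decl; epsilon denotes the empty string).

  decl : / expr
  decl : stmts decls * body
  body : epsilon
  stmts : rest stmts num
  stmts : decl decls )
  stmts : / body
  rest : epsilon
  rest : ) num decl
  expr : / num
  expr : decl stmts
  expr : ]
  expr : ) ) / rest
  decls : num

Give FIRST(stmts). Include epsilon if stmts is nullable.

{ ), / }

From stmts : rest stmts num: rest nullable, take FIRST(rest) ∪ FIRST(stmts) = { ), / }.
From stmts : decl decls ): add FIRST(decl) = { ), / }.
stmts : / body contributes {/}.
Union: FIRST(stmts) = { ), / }.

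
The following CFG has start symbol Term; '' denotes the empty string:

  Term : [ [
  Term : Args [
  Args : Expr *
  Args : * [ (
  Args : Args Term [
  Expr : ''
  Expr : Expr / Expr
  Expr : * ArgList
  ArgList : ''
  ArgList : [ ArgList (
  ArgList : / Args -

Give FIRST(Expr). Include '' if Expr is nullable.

{ *, /, '' }

Expr : '' contributes ''.
From Expr : Expr / Expr: Expr nullable, take FIRST(Expr) ∪ {/} = { *, / }.
Expr : * ArgList contributes {*}.
Union: FIRST(Expr) = { *, /, '' }.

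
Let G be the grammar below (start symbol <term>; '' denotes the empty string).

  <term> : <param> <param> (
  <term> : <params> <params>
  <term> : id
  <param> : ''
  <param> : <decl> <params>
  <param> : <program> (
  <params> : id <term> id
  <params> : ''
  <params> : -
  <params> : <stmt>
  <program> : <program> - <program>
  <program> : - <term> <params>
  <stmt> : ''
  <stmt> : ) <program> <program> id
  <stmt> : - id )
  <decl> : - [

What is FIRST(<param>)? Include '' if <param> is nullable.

<param> : '' contributes ''.
From <param> : <decl> <params>: add FIRST(<decl>) = { - }.
From <param> : <program> (: add FIRST(<program>) = { - }.
Union: FIRST(<param>) = { -, '' }.

{ -, '' }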